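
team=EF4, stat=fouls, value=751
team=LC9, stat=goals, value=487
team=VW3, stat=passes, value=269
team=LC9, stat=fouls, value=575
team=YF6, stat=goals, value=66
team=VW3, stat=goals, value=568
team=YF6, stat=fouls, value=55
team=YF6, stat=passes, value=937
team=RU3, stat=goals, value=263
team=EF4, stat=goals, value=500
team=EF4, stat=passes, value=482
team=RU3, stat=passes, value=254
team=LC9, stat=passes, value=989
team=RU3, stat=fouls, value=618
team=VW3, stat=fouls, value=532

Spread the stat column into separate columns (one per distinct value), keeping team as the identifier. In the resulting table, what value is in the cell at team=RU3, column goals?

263

Wide layout: rows indexed by team, columns are the 3 distinct stat values (fouls, goals, passes).
Cell (team=RU3, stat=goals) draws from the long row where team=RU3 and stat=goals, which has value=263.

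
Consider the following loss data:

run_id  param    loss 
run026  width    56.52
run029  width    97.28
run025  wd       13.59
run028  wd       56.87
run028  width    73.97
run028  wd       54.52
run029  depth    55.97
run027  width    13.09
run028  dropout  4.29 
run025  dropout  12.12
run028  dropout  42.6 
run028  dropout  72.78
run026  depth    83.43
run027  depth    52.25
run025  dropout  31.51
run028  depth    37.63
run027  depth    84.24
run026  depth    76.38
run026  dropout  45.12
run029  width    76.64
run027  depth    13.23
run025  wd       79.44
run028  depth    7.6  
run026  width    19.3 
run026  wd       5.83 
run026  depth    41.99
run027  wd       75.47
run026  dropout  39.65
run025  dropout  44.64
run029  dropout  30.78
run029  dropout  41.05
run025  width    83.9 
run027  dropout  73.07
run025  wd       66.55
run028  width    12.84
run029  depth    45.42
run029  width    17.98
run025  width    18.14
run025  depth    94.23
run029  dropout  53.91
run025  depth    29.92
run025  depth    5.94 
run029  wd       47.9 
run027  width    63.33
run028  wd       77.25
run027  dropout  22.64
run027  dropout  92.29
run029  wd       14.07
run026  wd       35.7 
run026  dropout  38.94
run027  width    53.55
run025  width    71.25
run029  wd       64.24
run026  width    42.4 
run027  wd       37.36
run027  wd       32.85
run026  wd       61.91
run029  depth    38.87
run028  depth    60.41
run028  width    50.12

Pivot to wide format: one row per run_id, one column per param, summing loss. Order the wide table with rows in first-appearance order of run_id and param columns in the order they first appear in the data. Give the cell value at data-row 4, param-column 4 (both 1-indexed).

With rows in first-appearance order of run_id, row 4 is run_id=run028. param columns in first-appearance order: width, wd, depth, dropout; column 4 is dropout.
Long rows with run_id=run028, param=dropout: 4.29 + 42.6 + 72.78 = 119.67.

119.67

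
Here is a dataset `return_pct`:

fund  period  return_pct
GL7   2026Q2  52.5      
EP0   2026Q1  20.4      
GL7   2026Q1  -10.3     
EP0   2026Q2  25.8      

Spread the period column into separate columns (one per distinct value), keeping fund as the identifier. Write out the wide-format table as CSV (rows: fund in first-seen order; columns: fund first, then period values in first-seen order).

Columns: fund plus the 2 distinct period values (2026Q2, 2026Q1).
For example, row GL7 column 2026Q2 takes return_pct=52.5 from the long row (GL7, 2026Q2).

fund,2026Q2,2026Q1
GL7,52.5,-10.3
EP0,25.8,20.4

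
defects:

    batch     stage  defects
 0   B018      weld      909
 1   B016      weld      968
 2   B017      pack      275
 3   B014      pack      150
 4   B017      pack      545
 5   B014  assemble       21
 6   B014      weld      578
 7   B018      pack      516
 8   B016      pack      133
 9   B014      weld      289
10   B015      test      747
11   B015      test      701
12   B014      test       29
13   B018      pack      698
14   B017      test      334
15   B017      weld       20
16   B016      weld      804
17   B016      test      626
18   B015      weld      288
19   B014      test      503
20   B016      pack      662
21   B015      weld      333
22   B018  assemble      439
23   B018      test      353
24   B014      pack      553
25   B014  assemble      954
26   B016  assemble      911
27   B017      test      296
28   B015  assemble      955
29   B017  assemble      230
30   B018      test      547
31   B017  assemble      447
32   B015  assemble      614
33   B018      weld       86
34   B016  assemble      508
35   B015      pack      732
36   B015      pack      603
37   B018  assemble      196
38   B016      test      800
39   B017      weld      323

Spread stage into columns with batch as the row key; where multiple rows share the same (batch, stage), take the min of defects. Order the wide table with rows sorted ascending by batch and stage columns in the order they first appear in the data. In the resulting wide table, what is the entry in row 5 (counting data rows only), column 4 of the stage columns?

With rows sorted ascending by batch, row 5 is batch=B018. stage columns in first-appearance order: weld, pack, assemble, test; column 4 is test.
Long rows with batch=B018, stage=test: min(353, 547) = 353.

353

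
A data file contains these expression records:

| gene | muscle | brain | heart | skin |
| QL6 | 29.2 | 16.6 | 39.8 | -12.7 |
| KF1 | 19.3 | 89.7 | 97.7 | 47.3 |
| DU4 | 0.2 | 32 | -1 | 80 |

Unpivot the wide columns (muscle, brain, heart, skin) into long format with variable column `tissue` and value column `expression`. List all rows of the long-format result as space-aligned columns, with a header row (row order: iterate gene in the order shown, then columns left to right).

Each (gene, column) pair becomes one row: 3 × 4 = 12 rows.
For example, (QL6, muscle) → expression=29.2.

gene  tissue  expression
QL6   muscle  29.2      
QL6   brain   16.6      
QL6   heart   39.8      
QL6   skin    -12.7     
KF1   muscle  19.3      
KF1   brain   89.7      
KF1   heart   97.7      
KF1   skin    47.3      
DU4   muscle  0.2       
DU4   brain   32        
DU4   heart   -1        
DU4   skin    80        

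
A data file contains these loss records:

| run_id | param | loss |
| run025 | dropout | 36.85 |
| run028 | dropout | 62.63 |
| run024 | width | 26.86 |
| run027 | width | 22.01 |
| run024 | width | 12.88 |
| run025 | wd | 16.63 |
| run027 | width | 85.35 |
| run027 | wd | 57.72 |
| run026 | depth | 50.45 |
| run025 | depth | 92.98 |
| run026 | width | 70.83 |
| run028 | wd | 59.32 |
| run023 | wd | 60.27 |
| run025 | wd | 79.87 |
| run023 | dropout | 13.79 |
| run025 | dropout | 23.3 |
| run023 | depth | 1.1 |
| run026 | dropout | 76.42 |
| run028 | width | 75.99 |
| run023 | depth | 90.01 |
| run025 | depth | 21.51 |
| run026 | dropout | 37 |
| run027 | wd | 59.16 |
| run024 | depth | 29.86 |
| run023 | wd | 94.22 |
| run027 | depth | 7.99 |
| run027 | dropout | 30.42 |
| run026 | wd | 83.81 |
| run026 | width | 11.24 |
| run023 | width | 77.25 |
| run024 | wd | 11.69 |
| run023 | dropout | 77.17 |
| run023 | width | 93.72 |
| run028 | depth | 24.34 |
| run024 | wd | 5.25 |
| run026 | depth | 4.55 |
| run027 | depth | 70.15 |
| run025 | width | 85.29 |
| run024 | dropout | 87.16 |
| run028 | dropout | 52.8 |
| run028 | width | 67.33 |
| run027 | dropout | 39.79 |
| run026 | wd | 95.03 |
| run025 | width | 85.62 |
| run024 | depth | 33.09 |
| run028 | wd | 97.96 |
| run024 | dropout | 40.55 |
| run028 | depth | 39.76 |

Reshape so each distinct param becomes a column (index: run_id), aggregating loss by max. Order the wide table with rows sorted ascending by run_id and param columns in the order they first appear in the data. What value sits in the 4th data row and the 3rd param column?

95.03

With rows sorted ascending by run_id, row 4 is run_id=run026. param columns in first-appearance order: dropout, width, wd, depth; column 3 is wd.
Long rows with run_id=run026, param=wd: max(83.81, 95.03) = 95.03.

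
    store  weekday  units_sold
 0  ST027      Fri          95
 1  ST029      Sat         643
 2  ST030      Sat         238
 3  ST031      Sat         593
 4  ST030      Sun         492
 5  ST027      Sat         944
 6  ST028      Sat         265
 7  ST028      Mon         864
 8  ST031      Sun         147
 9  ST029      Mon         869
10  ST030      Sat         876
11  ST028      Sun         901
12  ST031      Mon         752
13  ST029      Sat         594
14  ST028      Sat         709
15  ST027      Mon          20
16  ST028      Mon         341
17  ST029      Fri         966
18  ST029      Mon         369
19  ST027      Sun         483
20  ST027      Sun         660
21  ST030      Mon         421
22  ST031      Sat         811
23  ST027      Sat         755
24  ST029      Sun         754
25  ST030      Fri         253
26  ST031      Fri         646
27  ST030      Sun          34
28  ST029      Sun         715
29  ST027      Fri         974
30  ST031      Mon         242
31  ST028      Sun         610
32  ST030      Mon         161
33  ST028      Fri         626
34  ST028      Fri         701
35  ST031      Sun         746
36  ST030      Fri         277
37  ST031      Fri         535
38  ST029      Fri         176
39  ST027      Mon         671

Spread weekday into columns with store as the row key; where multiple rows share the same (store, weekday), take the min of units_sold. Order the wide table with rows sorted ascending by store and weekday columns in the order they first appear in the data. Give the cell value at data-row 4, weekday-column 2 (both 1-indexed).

238

With rows sorted ascending by store, row 4 is store=ST030. weekday columns in first-appearance order: Fri, Sat, Sun, Mon; column 2 is Sat.
Long rows with store=ST030, weekday=Sat: min(238, 876) = 238.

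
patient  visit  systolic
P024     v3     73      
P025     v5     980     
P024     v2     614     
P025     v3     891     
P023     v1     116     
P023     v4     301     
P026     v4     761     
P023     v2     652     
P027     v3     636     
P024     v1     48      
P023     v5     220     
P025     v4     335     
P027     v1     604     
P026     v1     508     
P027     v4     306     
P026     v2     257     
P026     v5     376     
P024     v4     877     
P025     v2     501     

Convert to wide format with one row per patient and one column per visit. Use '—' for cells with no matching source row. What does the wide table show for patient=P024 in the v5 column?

—

No long-format row has patient=P024 and visit=v5, so the cell is —.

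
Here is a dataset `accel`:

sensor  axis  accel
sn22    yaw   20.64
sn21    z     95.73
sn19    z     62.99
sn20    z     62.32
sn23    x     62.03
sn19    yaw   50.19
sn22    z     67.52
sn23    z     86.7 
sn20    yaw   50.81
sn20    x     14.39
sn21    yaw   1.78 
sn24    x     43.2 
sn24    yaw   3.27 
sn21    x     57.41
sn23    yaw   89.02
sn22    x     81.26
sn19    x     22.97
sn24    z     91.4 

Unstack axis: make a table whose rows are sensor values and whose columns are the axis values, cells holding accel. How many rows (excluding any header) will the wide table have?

6

6 distinct sensor values → 6 rows.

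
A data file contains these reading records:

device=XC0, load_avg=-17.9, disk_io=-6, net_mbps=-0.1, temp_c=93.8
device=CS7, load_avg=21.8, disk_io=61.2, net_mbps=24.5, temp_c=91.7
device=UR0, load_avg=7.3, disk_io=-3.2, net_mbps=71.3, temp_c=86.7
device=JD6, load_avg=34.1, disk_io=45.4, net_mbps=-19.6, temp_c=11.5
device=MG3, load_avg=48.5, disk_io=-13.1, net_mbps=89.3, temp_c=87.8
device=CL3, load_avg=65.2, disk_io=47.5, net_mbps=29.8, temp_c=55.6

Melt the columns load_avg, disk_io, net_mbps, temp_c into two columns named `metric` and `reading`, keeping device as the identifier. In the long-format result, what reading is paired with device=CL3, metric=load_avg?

Unpivoting turns each (device, wide-column) pair into one long row.
The wide cell at row CL3, column load_avg holds 65.2, so the long row (CL3, load_avg) has reading=65.2.

65.2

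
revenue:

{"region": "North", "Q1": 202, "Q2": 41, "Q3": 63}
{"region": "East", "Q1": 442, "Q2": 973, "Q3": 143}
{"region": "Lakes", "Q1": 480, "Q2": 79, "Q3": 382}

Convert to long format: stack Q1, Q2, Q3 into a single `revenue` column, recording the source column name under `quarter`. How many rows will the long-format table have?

9

3 region values × 3 melted columns = 9 rows.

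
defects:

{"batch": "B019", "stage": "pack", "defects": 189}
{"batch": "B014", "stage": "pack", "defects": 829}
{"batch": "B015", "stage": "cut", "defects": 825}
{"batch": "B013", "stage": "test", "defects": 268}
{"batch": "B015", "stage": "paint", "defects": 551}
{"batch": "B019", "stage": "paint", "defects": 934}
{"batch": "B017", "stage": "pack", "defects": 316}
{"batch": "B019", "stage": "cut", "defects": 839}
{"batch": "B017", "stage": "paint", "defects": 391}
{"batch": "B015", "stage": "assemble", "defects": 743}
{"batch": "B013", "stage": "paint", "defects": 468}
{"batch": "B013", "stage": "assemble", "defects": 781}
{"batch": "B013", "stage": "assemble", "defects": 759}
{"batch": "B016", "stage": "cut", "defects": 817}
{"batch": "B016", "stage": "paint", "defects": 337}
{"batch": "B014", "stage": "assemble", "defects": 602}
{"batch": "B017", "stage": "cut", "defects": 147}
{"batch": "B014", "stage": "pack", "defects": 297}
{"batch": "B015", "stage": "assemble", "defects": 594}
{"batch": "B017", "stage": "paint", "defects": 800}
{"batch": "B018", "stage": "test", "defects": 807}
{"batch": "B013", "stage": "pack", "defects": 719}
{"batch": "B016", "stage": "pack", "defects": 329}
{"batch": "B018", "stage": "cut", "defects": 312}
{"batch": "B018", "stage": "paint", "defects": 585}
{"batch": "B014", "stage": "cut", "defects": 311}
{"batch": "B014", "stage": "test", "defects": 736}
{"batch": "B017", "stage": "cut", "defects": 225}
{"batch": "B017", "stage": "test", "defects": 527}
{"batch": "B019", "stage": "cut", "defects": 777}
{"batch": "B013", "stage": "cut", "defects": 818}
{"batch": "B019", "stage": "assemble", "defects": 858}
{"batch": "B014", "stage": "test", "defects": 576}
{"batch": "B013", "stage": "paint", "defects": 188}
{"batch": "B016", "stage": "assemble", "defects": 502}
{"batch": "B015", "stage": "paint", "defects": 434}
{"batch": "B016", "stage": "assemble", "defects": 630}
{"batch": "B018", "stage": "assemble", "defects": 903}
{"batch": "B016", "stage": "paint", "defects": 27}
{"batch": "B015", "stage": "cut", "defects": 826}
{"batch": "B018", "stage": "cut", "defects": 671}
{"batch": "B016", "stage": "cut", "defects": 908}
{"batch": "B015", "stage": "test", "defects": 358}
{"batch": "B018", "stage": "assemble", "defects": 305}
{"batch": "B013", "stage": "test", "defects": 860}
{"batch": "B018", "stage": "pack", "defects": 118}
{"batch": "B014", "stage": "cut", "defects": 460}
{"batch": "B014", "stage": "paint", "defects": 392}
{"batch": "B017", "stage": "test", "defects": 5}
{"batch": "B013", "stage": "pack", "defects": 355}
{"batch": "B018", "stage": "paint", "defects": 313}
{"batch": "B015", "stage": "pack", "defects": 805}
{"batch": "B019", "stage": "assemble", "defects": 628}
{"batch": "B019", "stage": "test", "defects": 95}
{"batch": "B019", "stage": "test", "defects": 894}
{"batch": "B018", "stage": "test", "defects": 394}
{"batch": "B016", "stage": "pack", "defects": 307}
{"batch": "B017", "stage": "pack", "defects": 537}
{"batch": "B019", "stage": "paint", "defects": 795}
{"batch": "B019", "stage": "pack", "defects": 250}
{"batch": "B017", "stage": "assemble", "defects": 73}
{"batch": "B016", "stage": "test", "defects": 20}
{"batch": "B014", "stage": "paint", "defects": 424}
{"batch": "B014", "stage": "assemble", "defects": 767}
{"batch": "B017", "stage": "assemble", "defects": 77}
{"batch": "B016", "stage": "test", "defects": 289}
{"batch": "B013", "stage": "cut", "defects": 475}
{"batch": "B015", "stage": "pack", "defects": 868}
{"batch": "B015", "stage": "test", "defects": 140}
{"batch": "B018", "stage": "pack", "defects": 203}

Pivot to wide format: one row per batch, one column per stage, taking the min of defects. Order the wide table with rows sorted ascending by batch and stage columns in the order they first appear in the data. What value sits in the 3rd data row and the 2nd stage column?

With rows sorted ascending by batch, row 3 is batch=B015. stage columns in first-appearance order: pack, cut, test, paint, assemble; column 2 is cut.
Long rows with batch=B015, stage=cut: min(825, 826) = 825.

825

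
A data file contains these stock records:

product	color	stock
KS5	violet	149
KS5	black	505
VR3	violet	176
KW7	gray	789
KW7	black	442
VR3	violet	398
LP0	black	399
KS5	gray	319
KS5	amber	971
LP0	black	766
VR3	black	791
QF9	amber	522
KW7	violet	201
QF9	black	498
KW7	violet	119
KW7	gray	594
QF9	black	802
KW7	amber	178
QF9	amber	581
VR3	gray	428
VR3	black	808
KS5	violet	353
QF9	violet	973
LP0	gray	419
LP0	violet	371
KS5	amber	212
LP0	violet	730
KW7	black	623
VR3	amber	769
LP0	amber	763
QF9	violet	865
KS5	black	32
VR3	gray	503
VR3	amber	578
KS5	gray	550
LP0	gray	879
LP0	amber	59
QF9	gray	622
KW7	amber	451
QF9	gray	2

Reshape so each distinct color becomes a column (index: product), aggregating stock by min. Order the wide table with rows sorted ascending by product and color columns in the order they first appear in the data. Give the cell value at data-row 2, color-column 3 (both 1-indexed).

594

With rows sorted ascending by product, row 2 is product=KW7. color columns in first-appearance order: violet, black, gray, amber; column 3 is gray.
Long rows with product=KW7, color=gray: min(789, 594) = 594.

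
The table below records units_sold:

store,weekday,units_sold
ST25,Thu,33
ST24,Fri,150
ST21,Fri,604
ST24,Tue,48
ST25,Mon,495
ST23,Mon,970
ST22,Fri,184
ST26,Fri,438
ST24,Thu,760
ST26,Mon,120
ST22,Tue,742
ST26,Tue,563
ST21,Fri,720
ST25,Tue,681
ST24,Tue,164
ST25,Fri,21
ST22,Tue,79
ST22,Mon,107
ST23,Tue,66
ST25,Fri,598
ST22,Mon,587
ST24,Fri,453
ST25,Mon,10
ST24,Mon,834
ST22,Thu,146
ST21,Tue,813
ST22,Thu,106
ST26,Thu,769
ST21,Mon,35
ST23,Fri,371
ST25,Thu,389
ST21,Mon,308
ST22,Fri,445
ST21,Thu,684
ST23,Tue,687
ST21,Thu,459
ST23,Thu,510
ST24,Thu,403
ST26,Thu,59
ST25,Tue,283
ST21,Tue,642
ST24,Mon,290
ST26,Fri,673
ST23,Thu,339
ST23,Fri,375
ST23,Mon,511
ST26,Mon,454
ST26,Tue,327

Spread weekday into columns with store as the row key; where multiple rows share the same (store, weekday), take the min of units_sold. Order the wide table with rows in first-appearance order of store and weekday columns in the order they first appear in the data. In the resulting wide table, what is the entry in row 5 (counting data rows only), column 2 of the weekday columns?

184

With rows in first-appearance order of store, row 5 is store=ST22. weekday columns in first-appearance order: Thu, Fri, Tue, Mon; column 2 is Fri.
Long rows with store=ST22, weekday=Fri: min(184, 445) = 184.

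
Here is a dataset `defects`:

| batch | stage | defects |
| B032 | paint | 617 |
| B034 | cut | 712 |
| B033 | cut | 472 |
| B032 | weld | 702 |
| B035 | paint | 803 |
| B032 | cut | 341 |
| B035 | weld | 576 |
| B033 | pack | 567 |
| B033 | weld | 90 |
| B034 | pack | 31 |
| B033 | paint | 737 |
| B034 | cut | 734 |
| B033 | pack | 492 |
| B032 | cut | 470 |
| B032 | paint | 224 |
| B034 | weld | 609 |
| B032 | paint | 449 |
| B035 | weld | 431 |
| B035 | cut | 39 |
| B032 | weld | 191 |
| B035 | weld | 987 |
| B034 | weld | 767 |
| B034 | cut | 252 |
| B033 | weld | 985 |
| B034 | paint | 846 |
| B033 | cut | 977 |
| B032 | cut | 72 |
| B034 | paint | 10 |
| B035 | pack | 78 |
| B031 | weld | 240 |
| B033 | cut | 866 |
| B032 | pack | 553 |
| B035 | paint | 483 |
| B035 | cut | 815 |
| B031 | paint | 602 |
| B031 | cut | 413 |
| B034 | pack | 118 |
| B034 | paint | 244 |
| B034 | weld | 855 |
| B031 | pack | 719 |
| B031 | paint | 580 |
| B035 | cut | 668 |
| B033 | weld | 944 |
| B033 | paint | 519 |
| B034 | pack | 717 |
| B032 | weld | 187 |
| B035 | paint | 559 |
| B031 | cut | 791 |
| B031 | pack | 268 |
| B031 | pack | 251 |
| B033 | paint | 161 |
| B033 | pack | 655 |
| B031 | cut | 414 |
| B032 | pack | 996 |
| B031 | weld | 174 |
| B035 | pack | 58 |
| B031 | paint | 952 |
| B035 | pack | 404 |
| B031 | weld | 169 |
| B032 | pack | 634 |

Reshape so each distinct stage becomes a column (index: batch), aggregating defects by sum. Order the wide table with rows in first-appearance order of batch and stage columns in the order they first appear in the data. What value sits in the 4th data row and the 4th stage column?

With rows in first-appearance order of batch, row 4 is batch=B035. stage columns in first-appearance order: paint, cut, weld, pack; column 4 is pack.
Long rows with batch=B035, stage=pack: 78 + 58 + 404 = 540.

540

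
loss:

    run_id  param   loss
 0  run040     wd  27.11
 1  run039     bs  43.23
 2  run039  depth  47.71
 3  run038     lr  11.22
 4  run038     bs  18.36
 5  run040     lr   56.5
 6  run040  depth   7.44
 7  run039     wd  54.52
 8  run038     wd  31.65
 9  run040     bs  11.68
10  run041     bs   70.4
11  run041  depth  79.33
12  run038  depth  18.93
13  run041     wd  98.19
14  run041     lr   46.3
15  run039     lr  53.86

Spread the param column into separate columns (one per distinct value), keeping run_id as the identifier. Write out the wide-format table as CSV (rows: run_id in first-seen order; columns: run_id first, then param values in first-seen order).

run_id,wd,bs,depth,lr
run040,27.11,11.68,7.44,56.5
run039,54.52,43.23,47.71,53.86
run038,31.65,18.36,18.93,11.22
run041,98.19,70.4,79.33,46.3

Columns: run_id plus the 4 distinct param values (wd, bs, depth, lr).
For example, row run040 column wd takes loss=27.11 from the long row (run040, wd).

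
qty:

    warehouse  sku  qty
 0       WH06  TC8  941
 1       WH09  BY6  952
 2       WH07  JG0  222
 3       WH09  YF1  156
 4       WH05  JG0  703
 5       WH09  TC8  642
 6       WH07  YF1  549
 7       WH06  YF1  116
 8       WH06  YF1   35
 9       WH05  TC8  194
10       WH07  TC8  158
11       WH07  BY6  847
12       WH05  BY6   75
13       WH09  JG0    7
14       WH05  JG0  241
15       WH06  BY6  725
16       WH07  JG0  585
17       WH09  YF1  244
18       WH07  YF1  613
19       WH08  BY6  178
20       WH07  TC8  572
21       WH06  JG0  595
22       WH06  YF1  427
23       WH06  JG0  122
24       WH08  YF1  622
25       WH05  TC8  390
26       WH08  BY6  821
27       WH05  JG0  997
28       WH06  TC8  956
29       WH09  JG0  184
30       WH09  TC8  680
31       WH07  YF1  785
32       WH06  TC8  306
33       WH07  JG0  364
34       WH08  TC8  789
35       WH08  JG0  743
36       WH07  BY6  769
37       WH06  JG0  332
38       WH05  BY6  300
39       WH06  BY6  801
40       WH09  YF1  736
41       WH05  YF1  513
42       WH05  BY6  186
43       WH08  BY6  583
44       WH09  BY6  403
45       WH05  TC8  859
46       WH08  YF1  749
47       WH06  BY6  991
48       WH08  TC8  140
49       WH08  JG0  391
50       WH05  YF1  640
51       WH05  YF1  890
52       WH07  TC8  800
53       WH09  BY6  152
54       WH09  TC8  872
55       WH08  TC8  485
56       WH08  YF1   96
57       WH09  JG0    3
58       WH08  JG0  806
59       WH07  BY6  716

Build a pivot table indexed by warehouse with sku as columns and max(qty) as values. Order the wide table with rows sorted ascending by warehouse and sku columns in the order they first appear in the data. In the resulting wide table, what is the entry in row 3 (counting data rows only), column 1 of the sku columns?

800

With rows sorted ascending by warehouse, row 3 is warehouse=WH07. sku columns in first-appearance order: TC8, BY6, JG0, YF1; column 1 is TC8.
Long rows with warehouse=WH07, sku=TC8: max(158, 572, 800) = 800.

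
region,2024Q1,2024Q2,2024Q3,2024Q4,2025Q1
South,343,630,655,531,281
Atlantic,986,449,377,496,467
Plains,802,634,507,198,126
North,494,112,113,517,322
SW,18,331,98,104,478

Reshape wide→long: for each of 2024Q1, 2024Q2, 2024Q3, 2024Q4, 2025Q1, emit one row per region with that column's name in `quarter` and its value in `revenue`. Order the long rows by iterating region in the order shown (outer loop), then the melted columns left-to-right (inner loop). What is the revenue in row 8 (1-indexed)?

377

25 rows total (5 × 5). Row 8: index ⌊(8-1)/5⌋ = 1 into region → Atlantic; (8-1) mod 5 = 2 into the melted columns → 2024Q3.
So row 8 is (Atlantic, 2024Q3, 377); revenue = 377.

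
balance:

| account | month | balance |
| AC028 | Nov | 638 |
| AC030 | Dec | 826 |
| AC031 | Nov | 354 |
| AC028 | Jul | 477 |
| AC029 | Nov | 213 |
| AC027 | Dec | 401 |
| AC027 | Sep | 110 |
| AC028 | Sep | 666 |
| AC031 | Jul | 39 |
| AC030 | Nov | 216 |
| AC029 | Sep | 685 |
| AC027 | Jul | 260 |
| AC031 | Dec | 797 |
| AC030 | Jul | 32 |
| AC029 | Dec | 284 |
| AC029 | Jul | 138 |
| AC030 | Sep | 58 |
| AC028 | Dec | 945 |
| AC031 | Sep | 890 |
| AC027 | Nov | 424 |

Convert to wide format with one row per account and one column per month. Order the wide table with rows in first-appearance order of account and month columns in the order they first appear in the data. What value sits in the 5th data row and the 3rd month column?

With rows in first-appearance order of account, row 5 is account=AC027. month columns in first-appearance order: Nov, Dec, Jul, Sep; column 3 is Jul.
Long rows with account=AC027, month=Jul: balance = 260.

260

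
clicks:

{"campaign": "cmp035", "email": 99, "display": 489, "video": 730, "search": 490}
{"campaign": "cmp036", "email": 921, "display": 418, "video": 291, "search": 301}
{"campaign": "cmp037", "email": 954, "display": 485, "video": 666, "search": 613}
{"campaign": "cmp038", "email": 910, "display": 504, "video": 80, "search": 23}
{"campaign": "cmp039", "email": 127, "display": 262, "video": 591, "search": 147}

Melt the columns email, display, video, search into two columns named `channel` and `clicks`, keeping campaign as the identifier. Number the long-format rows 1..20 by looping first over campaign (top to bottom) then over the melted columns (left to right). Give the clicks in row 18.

20 rows total (5 × 4). Row 18: index ⌊(18-1)/4⌋ = 4 into campaign → cmp039; (18-1) mod 4 = 1 into the melted columns → display.
So row 18 is (cmp039, display, 262); clicks = 262.

262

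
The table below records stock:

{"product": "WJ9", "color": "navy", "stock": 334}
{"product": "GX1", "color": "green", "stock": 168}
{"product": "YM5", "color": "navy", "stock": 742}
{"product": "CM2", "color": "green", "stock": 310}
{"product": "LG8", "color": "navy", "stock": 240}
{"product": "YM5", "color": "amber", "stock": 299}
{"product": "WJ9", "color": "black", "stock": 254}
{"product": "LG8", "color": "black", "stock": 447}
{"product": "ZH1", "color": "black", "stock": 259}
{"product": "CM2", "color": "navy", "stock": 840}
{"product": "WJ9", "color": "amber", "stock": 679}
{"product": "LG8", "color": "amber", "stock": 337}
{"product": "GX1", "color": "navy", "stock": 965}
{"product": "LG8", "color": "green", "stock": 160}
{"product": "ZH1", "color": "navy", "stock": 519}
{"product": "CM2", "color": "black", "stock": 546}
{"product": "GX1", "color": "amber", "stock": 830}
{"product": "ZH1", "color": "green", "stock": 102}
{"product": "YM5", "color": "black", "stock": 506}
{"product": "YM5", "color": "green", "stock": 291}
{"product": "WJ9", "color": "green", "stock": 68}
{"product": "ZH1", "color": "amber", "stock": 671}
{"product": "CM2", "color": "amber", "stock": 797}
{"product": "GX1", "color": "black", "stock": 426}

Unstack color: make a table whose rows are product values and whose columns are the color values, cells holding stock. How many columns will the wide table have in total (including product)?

5

1 column for product plus 4 distinct color values → 5 columns.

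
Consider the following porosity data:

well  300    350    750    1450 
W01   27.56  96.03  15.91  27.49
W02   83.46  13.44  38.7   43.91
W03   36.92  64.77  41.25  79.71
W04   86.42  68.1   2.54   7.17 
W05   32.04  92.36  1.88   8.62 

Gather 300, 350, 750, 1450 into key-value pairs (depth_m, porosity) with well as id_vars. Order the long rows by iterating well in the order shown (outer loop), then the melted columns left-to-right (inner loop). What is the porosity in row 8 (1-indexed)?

20 rows total (5 × 4). Row 8: index ⌊(8-1)/4⌋ = 1 into well → W02; (8-1) mod 4 = 3 into the melted columns → 1450.
So row 8 is (W02, 1450, 43.91); porosity = 43.91.

43.91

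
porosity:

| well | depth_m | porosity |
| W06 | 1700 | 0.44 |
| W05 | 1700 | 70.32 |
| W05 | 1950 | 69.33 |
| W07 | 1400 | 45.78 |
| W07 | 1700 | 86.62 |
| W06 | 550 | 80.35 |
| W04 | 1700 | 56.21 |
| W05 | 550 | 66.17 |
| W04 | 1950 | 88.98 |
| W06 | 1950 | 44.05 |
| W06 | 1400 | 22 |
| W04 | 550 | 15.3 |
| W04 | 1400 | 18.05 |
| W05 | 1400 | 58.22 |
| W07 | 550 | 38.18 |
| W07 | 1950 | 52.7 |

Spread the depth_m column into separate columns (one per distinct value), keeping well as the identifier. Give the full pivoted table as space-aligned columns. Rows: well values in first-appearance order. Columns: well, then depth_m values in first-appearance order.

Columns: well plus the 4 distinct depth_m values (1700, 1950, 1400, 550).
For example, row W06 column 1700 takes porosity=0.44 from the long row (W06, 1700).

well  1700   1950   1400   550  
W06   0.44   44.05  22     80.35
W05   70.32  69.33  58.22  66.17
W07   86.62  52.7   45.78  38.18
W04   56.21  88.98  18.05  15.3 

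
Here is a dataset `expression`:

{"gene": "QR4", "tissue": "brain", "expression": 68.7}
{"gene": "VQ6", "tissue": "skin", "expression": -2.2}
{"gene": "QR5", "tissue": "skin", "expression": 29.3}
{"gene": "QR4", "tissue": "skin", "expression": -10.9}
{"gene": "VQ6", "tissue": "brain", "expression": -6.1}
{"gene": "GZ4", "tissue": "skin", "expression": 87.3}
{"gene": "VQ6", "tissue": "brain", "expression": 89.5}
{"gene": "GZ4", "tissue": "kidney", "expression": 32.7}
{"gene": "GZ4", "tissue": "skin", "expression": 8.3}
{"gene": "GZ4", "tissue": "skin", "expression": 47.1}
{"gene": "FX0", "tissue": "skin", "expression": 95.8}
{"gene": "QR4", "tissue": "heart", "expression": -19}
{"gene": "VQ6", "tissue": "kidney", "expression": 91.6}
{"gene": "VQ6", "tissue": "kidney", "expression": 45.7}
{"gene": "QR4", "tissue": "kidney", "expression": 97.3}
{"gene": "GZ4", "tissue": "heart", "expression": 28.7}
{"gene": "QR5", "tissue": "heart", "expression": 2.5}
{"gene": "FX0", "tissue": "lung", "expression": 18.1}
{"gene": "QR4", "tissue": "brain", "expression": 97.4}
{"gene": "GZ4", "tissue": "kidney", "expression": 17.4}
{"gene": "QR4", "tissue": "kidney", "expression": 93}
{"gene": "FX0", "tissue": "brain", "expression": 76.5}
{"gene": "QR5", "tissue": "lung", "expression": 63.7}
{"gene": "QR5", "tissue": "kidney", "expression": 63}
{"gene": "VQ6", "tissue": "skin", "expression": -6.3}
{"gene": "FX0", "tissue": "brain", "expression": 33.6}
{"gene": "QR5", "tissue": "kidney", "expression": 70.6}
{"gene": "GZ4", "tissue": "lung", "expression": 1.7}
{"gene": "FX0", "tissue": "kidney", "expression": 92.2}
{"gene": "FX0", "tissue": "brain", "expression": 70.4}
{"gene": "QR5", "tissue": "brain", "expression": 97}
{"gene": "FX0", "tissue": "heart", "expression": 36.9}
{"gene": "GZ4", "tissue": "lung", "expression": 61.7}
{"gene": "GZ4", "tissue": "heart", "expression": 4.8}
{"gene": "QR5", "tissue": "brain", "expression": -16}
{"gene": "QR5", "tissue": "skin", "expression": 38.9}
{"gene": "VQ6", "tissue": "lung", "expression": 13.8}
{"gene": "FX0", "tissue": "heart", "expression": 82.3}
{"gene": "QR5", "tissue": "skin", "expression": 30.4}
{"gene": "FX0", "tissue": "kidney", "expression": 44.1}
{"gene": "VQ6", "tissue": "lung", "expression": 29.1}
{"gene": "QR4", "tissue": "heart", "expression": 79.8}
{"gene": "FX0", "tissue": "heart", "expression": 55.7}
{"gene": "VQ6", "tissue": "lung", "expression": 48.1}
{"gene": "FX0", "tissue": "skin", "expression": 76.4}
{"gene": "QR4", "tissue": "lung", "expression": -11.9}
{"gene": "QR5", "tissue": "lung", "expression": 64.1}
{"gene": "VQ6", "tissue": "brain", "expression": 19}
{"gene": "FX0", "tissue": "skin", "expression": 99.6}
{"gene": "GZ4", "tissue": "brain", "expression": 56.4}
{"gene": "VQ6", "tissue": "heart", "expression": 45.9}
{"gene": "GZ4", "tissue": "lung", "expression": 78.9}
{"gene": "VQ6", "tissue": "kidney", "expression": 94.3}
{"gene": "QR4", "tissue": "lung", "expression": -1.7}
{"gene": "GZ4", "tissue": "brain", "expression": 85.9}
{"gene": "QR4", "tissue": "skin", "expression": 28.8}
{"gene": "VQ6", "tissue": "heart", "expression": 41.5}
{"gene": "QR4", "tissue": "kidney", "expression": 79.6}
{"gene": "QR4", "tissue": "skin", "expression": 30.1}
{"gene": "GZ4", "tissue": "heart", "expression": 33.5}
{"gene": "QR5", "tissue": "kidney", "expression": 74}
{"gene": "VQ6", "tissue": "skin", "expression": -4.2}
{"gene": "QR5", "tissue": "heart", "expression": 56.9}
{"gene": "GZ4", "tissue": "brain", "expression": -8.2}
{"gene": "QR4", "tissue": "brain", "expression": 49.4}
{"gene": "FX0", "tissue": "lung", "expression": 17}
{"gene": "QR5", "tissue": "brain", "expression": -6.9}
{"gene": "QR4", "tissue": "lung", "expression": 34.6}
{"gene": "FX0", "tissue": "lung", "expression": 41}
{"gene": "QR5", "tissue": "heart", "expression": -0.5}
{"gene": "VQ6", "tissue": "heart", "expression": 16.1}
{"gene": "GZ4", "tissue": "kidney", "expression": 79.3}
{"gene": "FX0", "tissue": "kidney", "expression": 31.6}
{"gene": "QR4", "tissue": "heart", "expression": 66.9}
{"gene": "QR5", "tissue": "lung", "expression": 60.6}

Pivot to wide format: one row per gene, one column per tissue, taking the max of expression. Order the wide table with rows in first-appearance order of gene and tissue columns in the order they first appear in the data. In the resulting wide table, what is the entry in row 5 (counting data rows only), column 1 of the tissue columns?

76.5

With rows in first-appearance order of gene, row 5 is gene=FX0. tissue columns in first-appearance order: brain, skin, kidney, heart, lung; column 1 is brain.
Long rows with gene=FX0, tissue=brain: max(76.5, 33.6, 70.4) = 76.5.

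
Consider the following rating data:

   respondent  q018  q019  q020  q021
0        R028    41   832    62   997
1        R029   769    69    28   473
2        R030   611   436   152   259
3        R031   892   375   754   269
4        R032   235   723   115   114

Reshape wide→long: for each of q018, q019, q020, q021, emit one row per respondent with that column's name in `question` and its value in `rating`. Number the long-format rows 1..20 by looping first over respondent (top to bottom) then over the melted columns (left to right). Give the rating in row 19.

115

20 rows total (5 × 4). Row 19: index ⌊(19-1)/4⌋ = 4 into respondent → R032; (19-1) mod 4 = 2 into the melted columns → q020.
So row 19 is (R032, q020, 115); rating = 115.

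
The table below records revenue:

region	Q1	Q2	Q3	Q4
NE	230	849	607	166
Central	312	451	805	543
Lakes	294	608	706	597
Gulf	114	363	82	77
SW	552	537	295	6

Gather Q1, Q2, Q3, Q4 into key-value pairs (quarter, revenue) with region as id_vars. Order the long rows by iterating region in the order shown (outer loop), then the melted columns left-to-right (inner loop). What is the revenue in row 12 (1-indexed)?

597

20 rows total (5 × 4). Row 12: index ⌊(12-1)/4⌋ = 2 into region → Lakes; (12-1) mod 4 = 3 into the melted columns → Q4.
So row 12 is (Lakes, Q4, 597); revenue = 597.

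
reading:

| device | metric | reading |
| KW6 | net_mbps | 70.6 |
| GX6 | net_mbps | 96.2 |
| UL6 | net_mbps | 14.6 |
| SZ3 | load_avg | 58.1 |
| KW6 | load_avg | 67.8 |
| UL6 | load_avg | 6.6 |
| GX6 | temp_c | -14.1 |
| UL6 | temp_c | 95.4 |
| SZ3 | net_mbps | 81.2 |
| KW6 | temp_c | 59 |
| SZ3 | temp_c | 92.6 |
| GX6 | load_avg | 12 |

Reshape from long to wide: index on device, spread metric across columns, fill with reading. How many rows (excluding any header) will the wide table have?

4 distinct device values → 4 rows.

4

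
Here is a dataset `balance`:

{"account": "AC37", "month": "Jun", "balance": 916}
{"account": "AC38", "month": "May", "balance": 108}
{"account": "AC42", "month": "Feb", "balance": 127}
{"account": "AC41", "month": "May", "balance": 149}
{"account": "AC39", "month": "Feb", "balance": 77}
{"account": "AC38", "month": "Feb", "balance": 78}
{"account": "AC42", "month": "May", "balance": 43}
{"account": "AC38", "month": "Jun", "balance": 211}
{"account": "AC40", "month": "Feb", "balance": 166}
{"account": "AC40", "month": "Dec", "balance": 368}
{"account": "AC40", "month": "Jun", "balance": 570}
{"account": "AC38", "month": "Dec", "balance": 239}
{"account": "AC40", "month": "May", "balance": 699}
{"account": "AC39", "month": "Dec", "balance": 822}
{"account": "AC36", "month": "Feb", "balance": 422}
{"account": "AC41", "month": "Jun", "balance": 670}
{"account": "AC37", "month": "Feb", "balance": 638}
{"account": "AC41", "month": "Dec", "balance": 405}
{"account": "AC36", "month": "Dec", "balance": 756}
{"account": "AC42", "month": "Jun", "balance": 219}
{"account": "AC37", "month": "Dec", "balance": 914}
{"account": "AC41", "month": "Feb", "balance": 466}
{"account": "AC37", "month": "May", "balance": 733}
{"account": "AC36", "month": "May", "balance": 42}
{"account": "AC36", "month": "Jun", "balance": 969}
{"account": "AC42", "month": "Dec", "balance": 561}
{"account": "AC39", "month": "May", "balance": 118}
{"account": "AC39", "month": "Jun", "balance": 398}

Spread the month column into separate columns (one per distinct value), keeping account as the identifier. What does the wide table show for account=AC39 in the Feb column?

Wide layout: rows indexed by account, columns are the 4 distinct month values (Jun, May, Feb, Dec).
Cell (account=AC39, month=Feb) draws from the long row where account=AC39 and month=Feb, which has balance=77.

77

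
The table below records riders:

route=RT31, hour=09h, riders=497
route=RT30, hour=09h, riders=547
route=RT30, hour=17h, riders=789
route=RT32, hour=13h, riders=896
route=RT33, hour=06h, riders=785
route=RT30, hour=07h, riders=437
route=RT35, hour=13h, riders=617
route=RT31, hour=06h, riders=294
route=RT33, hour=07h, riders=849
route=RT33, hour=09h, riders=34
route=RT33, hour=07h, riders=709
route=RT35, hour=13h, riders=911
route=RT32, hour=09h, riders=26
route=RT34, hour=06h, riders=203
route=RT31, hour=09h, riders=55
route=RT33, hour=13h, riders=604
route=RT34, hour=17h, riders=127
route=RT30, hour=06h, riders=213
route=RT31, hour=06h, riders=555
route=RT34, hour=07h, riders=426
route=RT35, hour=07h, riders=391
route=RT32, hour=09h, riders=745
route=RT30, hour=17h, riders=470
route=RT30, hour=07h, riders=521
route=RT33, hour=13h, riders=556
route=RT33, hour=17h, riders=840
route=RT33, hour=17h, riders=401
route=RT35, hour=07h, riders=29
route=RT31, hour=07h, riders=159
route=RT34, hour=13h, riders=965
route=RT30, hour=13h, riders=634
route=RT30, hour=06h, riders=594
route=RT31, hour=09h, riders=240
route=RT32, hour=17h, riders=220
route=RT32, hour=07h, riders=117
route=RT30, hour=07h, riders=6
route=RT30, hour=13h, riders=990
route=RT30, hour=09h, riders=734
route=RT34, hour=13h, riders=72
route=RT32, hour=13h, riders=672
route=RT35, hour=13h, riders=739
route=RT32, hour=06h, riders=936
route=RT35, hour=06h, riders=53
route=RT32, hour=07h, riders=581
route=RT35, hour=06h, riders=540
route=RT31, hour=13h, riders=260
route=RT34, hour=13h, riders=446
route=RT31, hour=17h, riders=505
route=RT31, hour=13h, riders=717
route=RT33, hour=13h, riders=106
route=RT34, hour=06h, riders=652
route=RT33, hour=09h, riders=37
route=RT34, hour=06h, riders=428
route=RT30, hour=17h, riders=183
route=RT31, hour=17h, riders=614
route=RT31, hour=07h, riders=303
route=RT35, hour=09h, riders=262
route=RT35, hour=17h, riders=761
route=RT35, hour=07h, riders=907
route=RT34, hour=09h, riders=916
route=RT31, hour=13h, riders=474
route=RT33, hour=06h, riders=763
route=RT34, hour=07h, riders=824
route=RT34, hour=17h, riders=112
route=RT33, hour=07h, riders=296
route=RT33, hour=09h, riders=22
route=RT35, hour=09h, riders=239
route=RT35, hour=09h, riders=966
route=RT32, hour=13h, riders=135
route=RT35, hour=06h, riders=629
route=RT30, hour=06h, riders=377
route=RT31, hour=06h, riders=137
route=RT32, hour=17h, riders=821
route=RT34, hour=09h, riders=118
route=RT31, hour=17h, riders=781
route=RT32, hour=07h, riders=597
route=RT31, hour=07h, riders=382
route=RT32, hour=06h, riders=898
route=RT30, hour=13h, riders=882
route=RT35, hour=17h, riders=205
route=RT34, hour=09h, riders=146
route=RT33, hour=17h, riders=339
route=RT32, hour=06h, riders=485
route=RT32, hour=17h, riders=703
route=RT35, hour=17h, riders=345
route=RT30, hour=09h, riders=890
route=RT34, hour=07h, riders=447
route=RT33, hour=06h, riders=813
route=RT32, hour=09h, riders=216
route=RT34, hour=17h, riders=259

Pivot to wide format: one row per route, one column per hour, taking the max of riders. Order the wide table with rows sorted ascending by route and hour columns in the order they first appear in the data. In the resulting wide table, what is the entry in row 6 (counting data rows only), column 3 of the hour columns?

911

With rows sorted ascending by route, row 6 is route=RT35. hour columns in first-appearance order: 09h, 17h, 13h, 06h, 07h; column 3 is 13h.
Long rows with route=RT35, hour=13h: max(617, 911, 739) = 911.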